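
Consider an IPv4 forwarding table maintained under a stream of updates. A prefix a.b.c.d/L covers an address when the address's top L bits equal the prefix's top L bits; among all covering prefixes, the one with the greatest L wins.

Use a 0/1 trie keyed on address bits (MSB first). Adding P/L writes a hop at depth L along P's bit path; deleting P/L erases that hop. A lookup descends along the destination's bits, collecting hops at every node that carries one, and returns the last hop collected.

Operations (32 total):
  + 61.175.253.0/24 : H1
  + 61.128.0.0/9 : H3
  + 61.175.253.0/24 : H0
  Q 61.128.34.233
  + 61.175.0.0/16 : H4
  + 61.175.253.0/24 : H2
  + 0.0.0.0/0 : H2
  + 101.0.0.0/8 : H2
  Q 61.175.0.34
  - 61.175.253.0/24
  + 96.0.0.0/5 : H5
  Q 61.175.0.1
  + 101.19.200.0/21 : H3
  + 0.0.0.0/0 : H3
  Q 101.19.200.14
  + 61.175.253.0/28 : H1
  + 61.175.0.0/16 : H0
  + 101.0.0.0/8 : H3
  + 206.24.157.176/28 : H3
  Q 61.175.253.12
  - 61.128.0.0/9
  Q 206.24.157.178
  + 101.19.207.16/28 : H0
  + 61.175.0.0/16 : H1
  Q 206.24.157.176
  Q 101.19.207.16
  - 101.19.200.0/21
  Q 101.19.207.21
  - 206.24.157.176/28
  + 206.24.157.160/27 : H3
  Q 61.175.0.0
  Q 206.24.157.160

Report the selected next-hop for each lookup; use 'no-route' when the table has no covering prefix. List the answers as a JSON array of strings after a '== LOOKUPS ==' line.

Process each operation:
  + 61.175.253.0/24 (H1) depth=24
  + 61.128.0.0/9 (H3) depth=9
  + 61.175.253.0/24 (H0) depth=24
  lookup 61.128.34.233: bits 0011110110 walk d0:-→d1:-→d2:-→d3:-→d4:-→d5:-→d6:-→d7:-→d8:-→d9:H3→d10:- -> H3
  + 61.175.0.0/16 (H4) depth=16
  + 61.175.253.0/24 (H2) depth=24
  + 0.0.0.0/0 (H2) depth=0
  + 101.0.0.0/8 (H2) depth=8
  lookup 61.175.0.34: bits 0011110110101111 walk d0:H2→d1:-→d2:-→d3:-→d4:-→d5:-→d6:-→d7:-→d8:-→d9:H3→d10:-→d11:-→d12:-→d13:-→d14:-→d15:-→d16:H4 -> H4
  - 61.175.253.0/24 clear@24
  + 96.0.0.0/5 (H5) depth=5
  lookup 61.175.0.1: bits 0011110110101111 walk d0:H2→d1:-→d2:-→d3:-→d4:-→d5:-→d6:-→d7:-→d8:-→d9:H3→d10:-→d11:-→d12:-→d13:-→d14:-→d15:-→d16:H4 -> H4
  + 101.19.200.0/21 (H3) depth=21
  + 0.0.0.0/0 (H3) depth=0
  lookup 101.19.200.14: bits 011001010001001111001 walk d0:H3→d1:-→d2:-→d3:-→d4:-→d5:H5→d6:-→d7:-→d8:H2→d9:-→d10:-→d11:-→d12:-→d13:-→d14:-→d15:-→d16:-→d17:-→d18:-→d19:-→d20:-→d21:H3 -> H3
  + 61.175.253.0/28 (H1) depth=28
  + 61.175.0.0/16 (H0) depth=16
  + 101.0.0.0/8 (H3) depth=8
  + 206.24.157.176/28 (H3) depth=28
  lookup 61.175.253.12: bits 0011110110101111111111010000 walk d0:H3→d1:-→d2:-→d3:-→d4:-→d5:-→d6:-→d7:-→d8:-→d9:H3→d10:-→d11:-→d12:-→d13:-→d14:-→d15:-→d16:H0→d17:-→d18:-→d19:-→d20:-→d21:-→d22:-→d23:-→d24:-→d25:-→d26:-→d27:-→d28:H1 -> H1
  - 61.128.0.0/9 clear@9
  lookup 206.24.157.178: bits 1100111000011000100111011011 walk d0:H3→d1:-→d2:-→d3:-→d4:-→d5:-→d6:-→d7:-→d8:-→d9:-→d10:-→d11:-→d12:-→d13:-→d14:-→d15:-→d16:-→d17:-→d18:-→d19:-→d20:-→d21:-→d22:-→d23:-→d24:-→d25:-→d26:-→d27:-→d28:H3 -> H3
  + 101.19.207.16/28 (H0) depth=28
  + 61.175.0.0/16 (H1) depth=16
  lookup 206.24.157.176: bits 1100111000011000100111011011 walk d0:H3→d1:-→d2:-→d3:-→d4:-→d5:-→d6:-→d7:-→d8:-→d9:-→d10:-→d11:-→d12:-→d13:-→d14:-→d15:-→d16:-→d17:-→d18:-→d19:-→d20:-→d21:-→d22:-→d23:-→d24:-→d25:-→d26:-→d27:-→d28:H3 -> H3
  lookup 101.19.207.16: bits 0110010100010011110011110001 walk d0:H3→d1:-→d2:-→d3:-→d4:-→d5:H5→d6:-→d7:-→d8:H3→d9:-→d10:-→d11:-→d12:-→d13:-→d14:-→d15:-→d16:-→d17:-→d18:-→d19:-→d20:-→d21:H3→d22:-→d23:-→d24:-→d25:-→d26:-→d27:-→d28:H0 -> H0
  - 101.19.200.0/21 clear@21
  lookup 101.19.207.21: bits 0110010100010011110011110001 walk d0:H3→d1:-→d2:-→d3:-→d4:-→d5:H5→d6:-→d7:-→d8:H3→d9:-→d10:-→d11:-→d12:-→d13:-→d14:-→d15:-→d16:-→d17:-→d18:-→d19:-→d20:-→d21:-→d22:-→d23:-→d24:-→d25:-→d26:-→d27:-→d28:H0 -> H0
  - 206.24.157.176/28 clear@28
  + 206.24.157.160/27 (H3) depth=27
  lookup 61.175.0.0: bits 0011110110101111 walk d0:H3→d1:-→d2:-→d3:-→d4:-→d5:-→d6:-→d7:-→d8:-→d9:-→d10:-→d11:-→d12:-→d13:-→d14:-→d15:-→d16:H1 -> H1
  lookup 206.24.157.160: bits 110011100001100010011101101 walk d0:H3→d1:-→d2:-→d3:-→d4:-→d5:-→d6:-→d7:-→d8:-→d9:-→d10:-→d11:-→d12:-→d13:-→d14:-→d15:-→d16:-→d17:-→d18:-→d19:-→d20:-→d21:-→d22:-→d23:-→d24:-→d25:-→d26:-→d27:H3 -> H3

== LOOKUPS ==
["H3","H4","H4","H3","H1","H3","H3","H0","H0","H1","H3"]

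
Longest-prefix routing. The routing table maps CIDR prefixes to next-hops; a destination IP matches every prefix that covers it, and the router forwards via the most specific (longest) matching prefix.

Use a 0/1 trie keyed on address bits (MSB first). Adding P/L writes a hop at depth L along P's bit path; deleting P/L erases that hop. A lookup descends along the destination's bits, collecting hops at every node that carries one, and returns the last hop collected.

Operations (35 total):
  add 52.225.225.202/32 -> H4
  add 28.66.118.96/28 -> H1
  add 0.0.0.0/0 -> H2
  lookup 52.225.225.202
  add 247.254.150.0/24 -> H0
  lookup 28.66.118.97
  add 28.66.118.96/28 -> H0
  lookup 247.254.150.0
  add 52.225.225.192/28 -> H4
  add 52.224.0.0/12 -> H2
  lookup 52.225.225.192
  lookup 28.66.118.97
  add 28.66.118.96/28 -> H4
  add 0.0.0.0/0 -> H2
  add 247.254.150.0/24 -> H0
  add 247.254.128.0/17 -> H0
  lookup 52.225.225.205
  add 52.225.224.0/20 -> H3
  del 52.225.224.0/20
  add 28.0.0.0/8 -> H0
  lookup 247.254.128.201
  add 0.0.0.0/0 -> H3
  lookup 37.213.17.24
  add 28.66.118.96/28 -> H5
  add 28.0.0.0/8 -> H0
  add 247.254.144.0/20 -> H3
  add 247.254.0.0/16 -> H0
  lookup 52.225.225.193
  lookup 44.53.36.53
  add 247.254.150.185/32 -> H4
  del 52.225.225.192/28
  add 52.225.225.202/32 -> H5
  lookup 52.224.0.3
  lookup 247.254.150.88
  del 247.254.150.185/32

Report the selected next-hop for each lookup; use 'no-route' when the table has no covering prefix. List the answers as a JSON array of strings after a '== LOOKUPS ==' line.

Process each operation:
  + 52.225.225.202/32 (H4) depth=32
  + 28.66.118.96/28 (H1) depth=28
  + 0.0.0.0/0 (H2) depth=0
  ? 52.225.225.202  path d0:H2→d1:-→d2:-→d3:-→d4:-→d5:-→d6:-→d7:-→d8:-→d9:-→d10:-→d11:-→d12:-→d13:-→d14:-→d15:-→d16:-→d17:-→d18:-→d19:-→d20:-→d21:-→d22:-→d23:-→d24:-→d25:-→d26:-→d27:-→d28:-→d29:-→d30:-→d31:-→d32:H4  best=H4
  + 247.254.150.0/24 (H0) depth=24
  ? 28.66.118.97  path d0:H2→d1:-→d2:-→d3:-→d4:-→d5:-→d6:-→d7:-→d8:-→d9:-→d10:-→d11:-→d12:-→d13:-→d14:-→d15:-→d16:-→d17:-→d18:-→d19:-→d20:-→d21:-→d22:-→d23:-→d24:-→d25:-→d26:-→d27:-→d28:H1  best=H1
  + 28.66.118.96/28 (H0) depth=28
  ? 247.254.150.0  path d0:H2→d1:-→d2:-→d3:-→d4:-→d5:-→d6:-→d7:-→d8:-→d9:-→d10:-→d11:-→d12:-→d13:-→d14:-→d15:-→d16:-→d17:-→d18:-→d19:-→d20:-→d21:-→d22:-→d23:-→d24:H0  best=H0
  + 52.225.225.192/28 (H4) depth=28
  + 52.224.0.0/12 (H2) depth=12
  ? 52.225.225.192  path d0:H2→d1:-→d2:-→d3:-→d4:-→d5:-→d6:-→d7:-→d8:-→d9:-→d10:-→d11:-→d12:H2→d13:-→d14:-→d15:-→d16:-→d17:-→d18:-→d19:-→d20:-→d21:-→d22:-→d23:-→d24:-→d25:-→d26:-→d27:-→d28:H4  best=H4
  ? 28.66.118.97  path d0:H2→d1:-→d2:-→d3:-→d4:-→d5:-→d6:-→d7:-→d8:-→d9:-→d10:-→d11:-→d12:-→d13:-→d14:-→d15:-→d16:-→d17:-→d18:-→d19:-→d20:-→d21:-→d22:-→d23:-→d24:-→d25:-→d26:-→d27:-→d28:H0  best=H0
  + 28.66.118.96/28 (H4) depth=28
  + 0.0.0.0/0 (H2) depth=0
  + 247.254.150.0/24 (H0) depth=24
  + 247.254.128.0/17 (H0) depth=17
  ? 52.225.225.205  path d0:H2→d1:-→d2:-→d3:-→d4:-→d5:-→d6:-→d7:-→d8:-→d9:-→d10:-→d11:-→d12:H2→d13:-→d14:-→d15:-→d16:-→d17:-→d18:-→d19:-→d20:-→d21:-→d22:-→d23:-→d24:-→d25:-→d26:-→d27:-→d28:H4→d29:-  best=H4
  + 52.225.224.0/20 (H3) depth=20
  del 52.225.224.0/20 (clear depth 20)
  + 28.0.0.0/8 (H0) depth=8
  ? 247.254.128.201  path d0:H2→d1:-→d2:-→d3:-→d4:-→d5:-→d6:-→d7:-→d8:-→d9:-→d10:-→d11:-→d12:-→d13:-→d14:-→d15:-→d16:-→d17:H0→d18:-→d19:-  best=H0
  + 0.0.0.0/0 (H3) depth=0
  ? 37.213.17.24  path d0:H3→d1:-→d2:-→d3:-  best=H3
  + 28.66.118.96/28 (H5) depth=28
  + 28.0.0.0/8 (H0) depth=8
  + 247.254.144.0/20 (H3) depth=20
  + 247.254.0.0/16 (H0) depth=16
  ? 52.225.225.193  path d0:H3→d1:-→d2:-→d3:-→d4:-→d5:-→d6:-→d7:-→d8:-→d9:-→d10:-→d11:-→d12:H2→d13:-→d14:-→d15:-→d16:-→d17:-→d18:-→d19:-→d20:-→d21:-→d22:-→d23:-→d24:-→d25:-→d26:-→d27:-→d28:H4  best=H4
  ? 44.53.36.53  path d0:H3→d1:-→d2:-→d3:-  best=H3
  + 247.254.150.185/32 (H4) depth=32
  del 52.225.225.192/28 (clear depth 28)
  + 52.225.225.202/32 (H5) depth=32
  ? 52.224.0.3  path d0:H3→d1:-→d2:-→d3:-→d4:-→d5:-→d6:-→d7:-→d8:-→d9:-→d10:-→d11:-→d12:H2→d13:-→d14:-→d15:-  best=H2
  ? 247.254.150.88  path d0:H3→d1:-→d2:-→d3:-→d4:-→d5:-→d6:-→d7:-→d8:-→d9:-→d10:-→d11:-→d12:-→d13:-→d14:-→d15:-→d16:H0→d17:H0→d18:-→d19:-→d20:H3→d21:-→d22:-→d23:-→d24:H0  best=H0
  del 247.254.150.185/32 (clear depth 32)

== LOOKUPS ==
["H4","H1","H0","H4","H0","H4","H0","H3","H4","H3","H2","H0"]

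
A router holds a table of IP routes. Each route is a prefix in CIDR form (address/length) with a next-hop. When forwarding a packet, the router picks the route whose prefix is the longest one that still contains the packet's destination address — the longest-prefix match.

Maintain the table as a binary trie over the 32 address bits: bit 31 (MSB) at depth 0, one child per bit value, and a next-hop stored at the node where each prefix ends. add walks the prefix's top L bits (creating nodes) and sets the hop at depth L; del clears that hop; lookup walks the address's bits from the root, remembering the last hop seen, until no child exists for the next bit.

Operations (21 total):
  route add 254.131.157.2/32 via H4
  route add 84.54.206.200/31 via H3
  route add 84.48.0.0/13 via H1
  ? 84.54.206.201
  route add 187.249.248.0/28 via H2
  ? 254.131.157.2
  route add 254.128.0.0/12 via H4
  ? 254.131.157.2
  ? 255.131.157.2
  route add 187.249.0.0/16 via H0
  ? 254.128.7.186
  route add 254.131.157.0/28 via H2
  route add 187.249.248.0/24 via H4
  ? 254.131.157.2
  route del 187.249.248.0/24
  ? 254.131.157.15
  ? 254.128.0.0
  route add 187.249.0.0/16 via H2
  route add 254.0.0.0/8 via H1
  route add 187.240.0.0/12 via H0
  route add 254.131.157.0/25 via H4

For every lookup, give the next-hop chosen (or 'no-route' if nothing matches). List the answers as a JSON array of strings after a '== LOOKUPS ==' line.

Process each operation:
  add 254.131.157.2/32 -> H4 at depth 32
  add 84.54.206.200/31 -> H3 at depth 31
  add 84.48.0.0/13 -> H1 at depth 13
  lookup 84.54.206.201: bits 0101010000110110110011101100100 walk d0:-→d1:-→d2:-→d3:-→d4:-→d5:-→d6:-→d7:-→d8:-→d9:-→d10:-→d11:-→d12:-→d13:H1→d14:-→d15:-→d16:-→d17:-→d18:-→d19:-→d20:-→d21:-→d22:-→d23:-→d24:-→d25:-→d26:-→d27:-→d28:-→d29:-→d30:-→d31:H3 -> H3
  add 187.249.248.0/28 -> H2 at depth 28
  lookup 254.131.157.2: bits 11111110100000111001110100000010 walk d0:-→d1:-→d2:-→d3:-→d4:-→d5:-→d6:-→d7:-→d8:-→d9:-→d10:-→d11:-→d12:-→d13:-→d14:-→d15:-→d16:-→d17:-→d18:-→d19:-→d20:-→d21:-→d22:-→d23:-→d24:-→d25:-→d26:-→d27:-→d28:-→d29:-→d30:-→d31:-→d32:H4 -> H4
  add 254.128.0.0/12 -> H4 at depth 12
  lookup 254.131.157.2: bits 11111110100000111001110100000010 walk d0:-→d1:-→d2:-→d3:-→d4:-→d5:-→d6:-→d7:-→d8:-→d9:-→d10:-→d11:-→d12:H4→d13:-→d14:-→d15:-→d16:-→d17:-→d18:-→d19:-→d20:-→d21:-→d22:-→d23:-→d24:-→d25:-→d26:-→d27:-→d28:-→d29:-→d30:-→d31:-→d32:H4 -> H4
  lookup 255.131.157.2: bits 1111111 walk d0:-→d1:-→d2:-→d3:-→d4:-→d5:-→d6:-→d7:- -> no-route
  add 187.249.0.0/16 -> H0 at depth 16
  lookup 254.128.7.186: bits 11111110100000 walk d0:-→d1:-→d2:-→d3:-→d4:-→d5:-→d6:-→d7:-→d8:-→d9:-→d10:-→d11:-→d12:H4→d13:-→d14:- -> H4
  add 254.131.157.0/28 -> H2 at depth 28
  add 187.249.248.0/24 -> H4 at depth 24
  lookup 254.131.157.2: bits 11111110100000111001110100000010 walk d0:-→d1:-→d2:-→d3:-→d4:-→d5:-→d6:-→d7:-→d8:-→d9:-→d10:-→d11:-→d12:H4→d13:-→d14:-→d15:-→d16:-→d17:-→d18:-→d19:-→d20:-→d21:-→d22:-→d23:-→d24:-→d25:-→d26:-→d27:-→d28:H2→d29:-→d30:-→d31:-→d32:H4 -> H4
  del 187.249.248.0/24 (clear depth 24)
  lookup 254.131.157.15: bits 1111111010000011100111010000 walk d0:-→d1:-→d2:-→d3:-→d4:-→d5:-→d6:-→d7:-→d8:-→d9:-→d10:-→d11:-→d12:H4→d13:-→d14:-→d15:-→d16:-→d17:-→d18:-→d19:-→d20:-→d21:-→d22:-→d23:-→d24:-→d25:-→d26:-→d27:-→d28:H2 -> H2
  lookup 254.128.0.0: bits 11111110100000 walk d0:-→d1:-→d2:-→d3:-→d4:-→d5:-→d6:-→d7:-→d8:-→d9:-→d10:-→d11:-→d12:H4→d13:-→d14:- -> H4
  add 187.249.0.0/16 -> H2 at depth 16
  add 254.0.0.0/8 -> H1 at depth 8
  add 187.240.0.0/12 -> H0 at depth 12
  add 254.131.157.0/25 -> H4 at depth 25

== LOOKUPS ==
["H3","H4","H4","no-route","H4","H4","H2","H4"]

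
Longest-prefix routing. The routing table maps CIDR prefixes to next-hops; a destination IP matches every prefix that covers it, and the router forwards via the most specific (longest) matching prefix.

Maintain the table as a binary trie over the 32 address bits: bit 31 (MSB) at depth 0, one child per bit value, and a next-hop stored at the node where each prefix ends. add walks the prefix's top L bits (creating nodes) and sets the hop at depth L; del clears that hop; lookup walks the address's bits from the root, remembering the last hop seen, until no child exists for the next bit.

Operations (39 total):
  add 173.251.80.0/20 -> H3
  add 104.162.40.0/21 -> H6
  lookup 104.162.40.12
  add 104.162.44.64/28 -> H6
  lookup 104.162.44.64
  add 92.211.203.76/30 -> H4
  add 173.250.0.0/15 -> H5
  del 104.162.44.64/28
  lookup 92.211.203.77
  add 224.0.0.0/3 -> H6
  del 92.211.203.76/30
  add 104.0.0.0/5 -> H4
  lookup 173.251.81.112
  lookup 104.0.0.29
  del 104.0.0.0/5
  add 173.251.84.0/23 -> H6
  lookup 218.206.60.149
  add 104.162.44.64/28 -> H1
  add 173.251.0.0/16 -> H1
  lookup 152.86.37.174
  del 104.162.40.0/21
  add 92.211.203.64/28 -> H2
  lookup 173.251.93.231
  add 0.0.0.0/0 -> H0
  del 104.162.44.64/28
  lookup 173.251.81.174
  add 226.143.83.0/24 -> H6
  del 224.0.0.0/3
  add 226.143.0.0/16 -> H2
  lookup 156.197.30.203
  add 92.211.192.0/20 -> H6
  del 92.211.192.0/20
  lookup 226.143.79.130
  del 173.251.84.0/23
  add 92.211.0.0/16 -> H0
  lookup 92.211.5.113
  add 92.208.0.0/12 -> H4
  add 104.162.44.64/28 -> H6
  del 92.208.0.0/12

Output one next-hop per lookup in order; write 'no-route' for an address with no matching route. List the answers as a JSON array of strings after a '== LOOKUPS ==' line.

Apply in order:
  + 173.251.80.0/20 (H3) depth=20
  + 104.162.40.0/21 (H6) depth=21
  lookup 104.162.40.12: bits 011010001010001000101 walk d0:-→d1:-→d2:-→d3:-→d4:-→d5:-→d6:-→d7:-→d8:-→d9:-→d10:-→d11:-→d12:-→d13:-→d14:-→d15:-→d16:-→d17:-→d18:-→d19:-→d20:-→d21:H6 -> H6
  + 104.162.44.64/28 (H6) depth=28
  lookup 104.162.44.64: bits 0110100010100010001011000100 walk d0:-→d1:-→d2:-→d3:-→d4:-→d5:-→d6:-→d7:-→d8:-→d9:-→d10:-→d11:-→d12:-→d13:-→d14:-→d15:-→d16:-→d17:-→d18:-→d19:-→d20:-→d21:H6→d22:-→d23:-→d24:-→d25:-→d26:-→d27:-→d28:H6 -> H6
  + 92.211.203.76/30 (H4) depth=30
  + 173.250.0.0/15 (H5) depth=15
  del 104.162.44.64/28 (clear depth 28)
  lookup 92.211.203.77: bits 010111001101001111001011010011 walk d0:-→d1:-→d2:-→d3:-→d4:-→d5:-→d6:-→d7:-→d8:-→d9:-→d10:-→d11:-→d12:-→d13:-→d14:-→d15:-→d16:-→d17:-→d18:-→d19:-→d20:-→d21:-→d22:-→d23:-→d24:-→d25:-→d26:-→d27:-→d28:-→d29:-→d30:H4 -> H4
  + 224.0.0.0/3 (H6) depth=3
  del 92.211.203.76/30 (clear depth 30)
  + 104.0.0.0/5 (H4) depth=5
  lookup 173.251.81.112: bits 10101101111110110101 walk d0:-→d1:-→d2:-→d3:-→d4:-→d5:-→d6:-→d7:-→d8:-→d9:-→d10:-→d11:-→d12:-→d13:-→d14:-→d15:H5→d16:-→d17:-→d18:-→d19:-→d20:H3 -> H3
  lookup 104.0.0.29: bits 01101000 walk d0:-→d1:-→d2:-→d3:-→d4:-→d5:H4→d6:-→d7:-→d8:- -> H4
  del 104.0.0.0/5 (clear depth 5)
  + 173.251.84.0/23 (H6) depth=23
  lookup 218.206.60.149: bits 11 walk d0:-→d1:-→d2:- -> no-route
  + 104.162.44.64/28 (H1) depth=28
  + 173.251.0.0/16 (H1) depth=16
  lookup 152.86.37.174: bits 10 walk d0:-→d1:-→d2:- -> no-route
  del 104.162.40.0/21 (clear depth 21)
  + 92.211.203.64/28 (H2) depth=28
  lookup 173.251.93.231: bits 10101101111110110101 walk d0:-→d1:-→d2:-→d3:-→d4:-→d5:-→d6:-→d7:-→d8:-→d9:-→d10:-→d11:-→d12:-→d13:-→d14:-→d15:H5→d16:H1→d17:-→d18:-→d19:-→d20:H3 -> H3
  + 0.0.0.0/0 (H0) depth=0
  del 104.162.44.64/28 (clear depth 28)
  lookup 173.251.81.174: bits 101011011111101101010 walk d0:H0→d1:-→d2:-→d3:-→d4:-→d5:-→d6:-→d7:-→d8:-→d9:-→d10:-→d11:-→d12:-→d13:-→d14:-→d15:H5→d16:H1→d17:-→d18:-→d19:-→d20:H3→d21:- -> H3
  + 226.143.83.0/24 (H6) depth=24
  del 224.0.0.0/3 (clear depth 3)
  + 226.143.0.0/16 (H2) depth=16
  lookup 156.197.30.203: bits 10 walk d0:H0→d1:-→d2:- -> H0
  + 92.211.192.0/20 (H6) depth=20
  del 92.211.192.0/20 (clear depth 20)
  lookup 226.143.79.130: bits 1110001010001111010 walk d0:H0→d1:-→d2:-→d3:-→d4:-→d5:-→d6:-→d7:-→d8:-→d9:-→d10:-→d11:-→d12:-→d13:-→d14:-→d15:-→d16:H2→d17:-→d18:-→d19:- -> H2
  del 173.251.84.0/23 (clear depth 23)
  + 92.211.0.0/16 (H0) depth=16
  lookup 92.211.5.113: bits 0101110011010011 walk d0:H0→d1:-→d2:-→d3:-→d4:-→d5:-→d6:-→d7:-→d8:-→d9:-→d10:-→d11:-→d12:-→d13:-→d14:-→d15:-→d16:H0 -> H0
  + 92.208.0.0/12 (H4) depth=12
  + 104.162.44.64/28 (H6) depth=28
  del 92.208.0.0/12 (clear depth 12)

== LOOKUPS ==
["H6","H6","H4","H3","H4","no-route","no-route","H3","H3","H0","H2","H0"]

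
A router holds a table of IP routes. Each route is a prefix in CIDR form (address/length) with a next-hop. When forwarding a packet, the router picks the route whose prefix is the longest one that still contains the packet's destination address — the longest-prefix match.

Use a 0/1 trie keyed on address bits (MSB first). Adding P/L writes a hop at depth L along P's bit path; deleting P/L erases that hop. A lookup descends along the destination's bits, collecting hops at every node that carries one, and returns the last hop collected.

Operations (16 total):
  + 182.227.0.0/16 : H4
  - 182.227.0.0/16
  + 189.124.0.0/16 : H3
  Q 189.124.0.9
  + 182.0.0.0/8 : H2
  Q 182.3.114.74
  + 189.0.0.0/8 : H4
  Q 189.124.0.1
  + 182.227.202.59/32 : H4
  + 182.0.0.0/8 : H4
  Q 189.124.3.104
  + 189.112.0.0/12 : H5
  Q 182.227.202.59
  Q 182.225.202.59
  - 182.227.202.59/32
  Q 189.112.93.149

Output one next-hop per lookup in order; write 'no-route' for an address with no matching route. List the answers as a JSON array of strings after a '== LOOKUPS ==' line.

Apply in order:
  add 182.227.0.0/16 -> H4 at depth 16
  - 182.227.0.0/16 clear@16
  add 189.124.0.0/16 -> H3 at depth 16
  ? 189.124.0.9  path d0:-→d1:-→d2:-→d3:-→d4:-→d5:-→d6:-→d7:-→d8:-→d9:-→d10:-→d11:-→d12:-→d13:-→d14:-→d15:-→d16:H3  best=H3
  add 182.0.0.0/8 -> H2 at depth 8
  ? 182.3.114.74  path d0:-→d1:-→d2:-→d3:-→d4:-→d5:-→d6:-→d7:-→d8:H2  best=H2
  add 189.0.0.0/8 -> H4 at depth 8
  ? 189.124.0.1  path d0:-→d1:-→d2:-→d3:-→d4:-→d5:-→d6:-→d7:-→d8:H4→d9:-→d10:-→d11:-→d12:-→d13:-→d14:-→d15:-→d16:H3  best=H3
  add 182.227.202.59/32 -> H4 at depth 32
  add 182.0.0.0/8 -> H4 at depth 8
  ? 189.124.3.104  path d0:-→d1:-→d2:-→d3:-→d4:-→d5:-→d6:-→d7:-→d8:H4→d9:-→d10:-→d11:-→d12:-→d13:-→d14:-→d15:-→d16:H3  best=H3
  add 189.112.0.0/12 -> H5 at depth 12
  ? 182.227.202.59  path d0:-→d1:-→d2:-→d3:-→d4:-→d5:-→d6:-→d7:-→d8:H4→d9:-→d10:-→d11:-→d12:-→d13:-→d14:-→d15:-→d16:-→d17:-→d18:-→d19:-→d20:-→d21:-→d22:-→d23:-→d24:-→d25:-→d26:-→d27:-→d28:-→d29:-→d30:-→d31:-→d32:H4  best=H4
  ? 182.225.202.59  path d0:-→d1:-→d2:-→d3:-→d4:-→d5:-→d6:-→d7:-→d8:H4→d9:-→d10:-→d11:-→d12:-→d13:-→d14:-  best=H4
  - 182.227.202.59/32 clear@32
  ? 189.112.93.149  path d0:-→d1:-→d2:-→d3:-→d4:-→d5:-→d6:-→d7:-→d8:H4→d9:-→d10:-→d11:-→d12:H5  best=H5

== LOOKUPS ==
["H3","H2","H3","H3","H4","H4","H5"]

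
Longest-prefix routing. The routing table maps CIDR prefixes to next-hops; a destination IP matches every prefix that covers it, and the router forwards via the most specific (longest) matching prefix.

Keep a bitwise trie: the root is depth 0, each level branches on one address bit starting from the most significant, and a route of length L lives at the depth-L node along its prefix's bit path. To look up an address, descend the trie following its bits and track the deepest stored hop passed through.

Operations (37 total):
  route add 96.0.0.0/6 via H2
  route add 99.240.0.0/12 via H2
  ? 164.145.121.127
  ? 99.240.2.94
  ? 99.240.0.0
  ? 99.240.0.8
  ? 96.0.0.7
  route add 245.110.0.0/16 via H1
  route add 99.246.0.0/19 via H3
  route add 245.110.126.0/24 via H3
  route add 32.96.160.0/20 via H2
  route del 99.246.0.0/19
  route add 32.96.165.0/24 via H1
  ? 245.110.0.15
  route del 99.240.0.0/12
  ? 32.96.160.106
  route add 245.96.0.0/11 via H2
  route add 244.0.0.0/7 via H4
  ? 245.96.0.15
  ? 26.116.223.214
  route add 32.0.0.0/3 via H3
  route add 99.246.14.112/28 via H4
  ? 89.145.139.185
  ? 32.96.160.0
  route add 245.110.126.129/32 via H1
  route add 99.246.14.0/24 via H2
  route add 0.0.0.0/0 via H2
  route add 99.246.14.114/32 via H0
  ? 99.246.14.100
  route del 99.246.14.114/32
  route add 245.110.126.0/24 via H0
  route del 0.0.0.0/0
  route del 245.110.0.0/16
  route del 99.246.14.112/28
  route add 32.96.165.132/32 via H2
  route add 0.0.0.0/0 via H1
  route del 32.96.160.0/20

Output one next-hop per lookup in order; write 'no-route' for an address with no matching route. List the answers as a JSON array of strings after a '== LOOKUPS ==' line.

Trace:
  + 96.0.0.0/6 (H2) depth=6
  + 99.240.0.0/12 (H2) depth=12
  Q 164.145.121.127: descend ε ; hops seen [∅] ; pick no-route
  Q 99.240.2.94: descend 011000111111 ; hops seen [H2,H2] ; pick H2
  Q 99.240.0.0: descend 011000111111 ; hops seen [H2,H2] ; pick H2
  Q 99.240.0.8: descend 011000111111 ; hops seen [H2,H2] ; pick H2
  Q 96.0.0.7: descend 011000 ; hops seen [H2] ; pick H2
  + 245.110.0.0/16 (H1) depth=16
  + 99.246.0.0/19 (H3) depth=19
  + 245.110.126.0/24 (H3) depth=24
  + 32.96.160.0/20 (H2) depth=20
  del 99.246.0.0/19 (clear depth 19)
  + 32.96.165.0/24 (H1) depth=24
  Q 245.110.0.15: descend 11110101011011100 ; hops seen [H1] ; pick H1
  del 99.240.0.0/12 (clear depth 12)
  Q 32.96.160.106: descend 001000000110000010100 ; hops seen [H2] ; pick H2
  + 245.96.0.0/11 (H2) depth=11
  + 244.0.0.0/7 (H4) depth=7
  Q 245.96.0.15: descend 111101010110 ; hops seen [H4,H2] ; pick H2
  Q 26.116.223.214: descend 00 ; hops seen [∅] ; pick no-route
  + 32.0.0.0/3 (H3) depth=3
  + 99.246.14.112/28 (H4) depth=28
  Q 89.145.139.185: descend 01 ; hops seen [∅] ; pick no-route
  Q 32.96.160.0: descend 001000000110000010100 ; hops seen [H3,H2] ; pick H2
  + 245.110.126.129/32 (H1) depth=32
  + 99.246.14.0/24 (H2) depth=24
  + 0.0.0.0/0 (H2) depth=0
  + 99.246.14.114/32 (H0) depth=32
  Q 99.246.14.100: descend 011000111111011000001110011 ; hops seen [H2,H2,H2] ; pick H2
  del 99.246.14.114/32 (clear depth 32)
  + 245.110.126.0/24 (H0) depth=24
  del 0.0.0.0/0 (clear depth 0)
  del 245.110.0.0/16 (clear depth 16)
  del 99.246.14.112/28 (clear depth 28)
  + 32.96.165.132/32 (H2) depth=32
  + 0.0.0.0/0 (H1) depth=0
  del 32.96.160.0/20 (clear depth 20)

== LOOKUPS ==
["no-route","H2","H2","H2","H2","H1","H2","H2","no-route","no-route","H2","H2"]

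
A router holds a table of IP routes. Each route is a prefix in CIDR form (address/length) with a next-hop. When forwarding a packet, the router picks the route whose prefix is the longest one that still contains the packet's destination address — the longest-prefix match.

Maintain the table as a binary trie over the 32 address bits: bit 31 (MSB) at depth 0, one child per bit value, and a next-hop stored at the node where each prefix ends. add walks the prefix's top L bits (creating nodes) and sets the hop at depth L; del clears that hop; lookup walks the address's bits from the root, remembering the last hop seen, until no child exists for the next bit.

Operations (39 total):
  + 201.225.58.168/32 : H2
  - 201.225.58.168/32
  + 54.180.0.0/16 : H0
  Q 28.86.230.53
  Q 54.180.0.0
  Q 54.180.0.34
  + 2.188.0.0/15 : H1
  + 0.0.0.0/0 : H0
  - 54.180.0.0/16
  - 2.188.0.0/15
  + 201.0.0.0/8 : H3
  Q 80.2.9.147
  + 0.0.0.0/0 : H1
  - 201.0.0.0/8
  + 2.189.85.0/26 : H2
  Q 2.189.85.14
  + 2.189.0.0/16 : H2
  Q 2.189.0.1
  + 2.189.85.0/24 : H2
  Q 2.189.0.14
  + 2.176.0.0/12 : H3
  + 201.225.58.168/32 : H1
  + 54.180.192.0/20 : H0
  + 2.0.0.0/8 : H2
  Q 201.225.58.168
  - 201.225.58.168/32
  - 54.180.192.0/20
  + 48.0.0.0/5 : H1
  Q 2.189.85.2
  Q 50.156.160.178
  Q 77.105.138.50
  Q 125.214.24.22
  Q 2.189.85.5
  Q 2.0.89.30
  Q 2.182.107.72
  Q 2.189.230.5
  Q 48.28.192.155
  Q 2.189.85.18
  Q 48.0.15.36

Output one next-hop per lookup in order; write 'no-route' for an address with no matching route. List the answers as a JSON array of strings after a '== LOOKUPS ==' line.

Trace:
  add 201.225.58.168/32 -> H2 at depth 32
  - 201.225.58.168/32 clear@32
  add 54.180.0.0/16 -> H0 at depth 16
  lookup 28.86.230.53: bits 00 walk d0:-→d1:-→d2:- -> no-route
  lookup 54.180.0.0: bits 0011011010110100 walk d0:-→d1:-→d2:-→d3:-→d4:-→d5:-→d6:-→d7:-→d8:-→d9:-→d10:-→d11:-→d12:-→d13:-→d14:-→d15:-→d16:H0 -> H0
  lookup 54.180.0.34: bits 0011011010110100 walk d0:-→d1:-→d2:-→d3:-→d4:-→d5:-→d6:-→d7:-→d8:-→d9:-→d10:-→d11:-→d12:-→d13:-→d14:-→d15:-→d16:H0 -> H0
  add 2.188.0.0/15 -> H1 at depth 15
  add 0.0.0.0/0 -> H0 at depth 0
  - 54.180.0.0/16 clear@16
  - 2.188.0.0/15 clear@15
  add 201.0.0.0/8 -> H3 at depth 8
  lookup 80.2.9.147: bits 0 walk d0:H0→d1:- -> H0
  add 0.0.0.0/0 -> H1 at depth 0
  - 201.0.0.0/8 clear@8
  add 2.189.85.0/26 -> H2 at depth 26
  lookup 2.189.85.14: bits 00000010101111010101010100 walk d0:H1→d1:-→d2:-→d3:-→d4:-→d5:-→d6:-→d7:-→d8:-→d9:-→d10:-→d11:-→d12:-→d13:-→d14:-→d15:-→d16:-→d17:-→d18:-→d19:-→d20:-→d21:-→d22:-→d23:-→d24:-→d25:-→d26:H2 -> H2
  add 2.189.0.0/16 -> H2 at depth 16
  lookup 2.189.0.1: bits 00000010101111010 walk d0:H1→d1:-→d2:-→d3:-→d4:-→d5:-→d6:-→d7:-→d8:-→d9:-→d10:-→d11:-→d12:-→d13:-→d14:-→d15:-→d16:H2→d17:- -> H2
  add 2.189.85.0/24 -> H2 at depth 24
  lookup 2.189.0.14: bits 00000010101111010 walk d0:H1→d1:-→d2:-→d3:-→d4:-→d5:-→d6:-→d7:-→d8:-→d9:-→d10:-→d11:-→d12:-→d13:-→d14:-→d15:-→d16:H2→d17:- -> H2
  add 2.176.0.0/12 -> H3 at depth 12
  add 201.225.58.168/32 -> H1 at depth 32
  add 54.180.192.0/20 -> H0 at depth 20
  add 2.0.0.0/8 -> H2 at depth 8
  lookup 201.225.58.168: bits 11001001111000010011101010101000 walk d0:H1→d1:-→d2:-→d3:-→d4:-→d5:-→d6:-→d7:-→d8:-→d9:-→d10:-→d11:-→d12:-→d13:-→d14:-→d15:-→d16:-→d17:-→d18:-→d19:-→d20:-→d21:-→d22:-→d23:-→d24:-→d25:-→d26:-→d27:-→d28:-→d29:-→d30:-→d31:-→d32:H1 -> H1
  - 201.225.58.168/32 clear@32
  - 54.180.192.0/20 clear@20
  add 48.0.0.0/5 -> H1 at depth 5
  lookup 2.189.85.2: bits 00000010101111010101010100 walk d0:H1→d1:-→d2:-→d3:-→d4:-→d5:-→d6:-→d7:-→d8:H2→d9:-→d10:-→d11:-→d12:H3→d13:-→d14:-→d15:-→d16:H2→d17:-→d18:-→d19:-→d20:-→d21:-→d22:-→d23:-→d24:H2→d25:-→d26:H2 -> H2
  lookup 50.156.160.178: bits 00110 walk d0:H1→d1:-→d2:-→d3:-→d4:-→d5:H1 -> H1
  lookup 77.105.138.50: bits 0 walk d0:H1→d1:- -> H1
  lookup 125.214.24.22: bits 0 walk d0:H1→d1:- -> H1
  lookup 2.189.85.5: bits 00000010101111010101010100 walk d0:H1→d1:-→d2:-→d3:-→d4:-→d5:-→d6:-→d7:-→d8:H2→d9:-→d10:-→d11:-→d12:H3→d13:-→d14:-→d15:-→d16:H2→d17:-→d18:-→d19:-→d20:-→d21:-→d22:-→d23:-→d24:H2→d25:-→d26:H2 -> H2
  lookup 2.0.89.30: bits 00000010 walk d0:H1→d1:-→d2:-→d3:-→d4:-→d5:-→d6:-→d7:-→d8:H2 -> H2
  lookup 2.182.107.72: bits 000000101011 walk d0:H1→d1:-→d2:-→d3:-→d4:-→d5:-→d6:-→d7:-→d8:H2→d9:-→d10:-→d11:-→d12:H3 -> H3
  lookup 2.189.230.5: bits 0000001010111101 walk d0:H1→d1:-→d2:-→d3:-→d4:-→d5:-→d6:-→d7:-→d8:H2→d9:-→d10:-→d11:-→d12:H3→d13:-→d14:-→d15:-→d16:H2 -> H2
  lookup 48.28.192.155: bits 00110 walk d0:H1→d1:-→d2:-→d3:-→d4:-→d5:H1 -> H1
  lookup 2.189.85.18: bits 00000010101111010101010100 walk d0:H1→d1:-→d2:-→d3:-→d4:-→d5:-→d6:-→d7:-→d8:H2→d9:-→d10:-→d11:-→d12:H3→d13:-→d14:-→d15:-→d16:H2→d17:-→d18:-→d19:-→d20:-→d21:-→d22:-→d23:-→d24:H2→d25:-→d26:H2 -> H2
  lookup 48.0.15.36: bits 00110 walk d0:H1→d1:-→d2:-→d3:-→d4:-→d5:H1 -> H1

== LOOKUPS ==
["no-route","H0","H0","H0","H2","H2","H2","H1","H2","H1","H1","H1","H2","H2","H3","H2","H1","H2","H1"]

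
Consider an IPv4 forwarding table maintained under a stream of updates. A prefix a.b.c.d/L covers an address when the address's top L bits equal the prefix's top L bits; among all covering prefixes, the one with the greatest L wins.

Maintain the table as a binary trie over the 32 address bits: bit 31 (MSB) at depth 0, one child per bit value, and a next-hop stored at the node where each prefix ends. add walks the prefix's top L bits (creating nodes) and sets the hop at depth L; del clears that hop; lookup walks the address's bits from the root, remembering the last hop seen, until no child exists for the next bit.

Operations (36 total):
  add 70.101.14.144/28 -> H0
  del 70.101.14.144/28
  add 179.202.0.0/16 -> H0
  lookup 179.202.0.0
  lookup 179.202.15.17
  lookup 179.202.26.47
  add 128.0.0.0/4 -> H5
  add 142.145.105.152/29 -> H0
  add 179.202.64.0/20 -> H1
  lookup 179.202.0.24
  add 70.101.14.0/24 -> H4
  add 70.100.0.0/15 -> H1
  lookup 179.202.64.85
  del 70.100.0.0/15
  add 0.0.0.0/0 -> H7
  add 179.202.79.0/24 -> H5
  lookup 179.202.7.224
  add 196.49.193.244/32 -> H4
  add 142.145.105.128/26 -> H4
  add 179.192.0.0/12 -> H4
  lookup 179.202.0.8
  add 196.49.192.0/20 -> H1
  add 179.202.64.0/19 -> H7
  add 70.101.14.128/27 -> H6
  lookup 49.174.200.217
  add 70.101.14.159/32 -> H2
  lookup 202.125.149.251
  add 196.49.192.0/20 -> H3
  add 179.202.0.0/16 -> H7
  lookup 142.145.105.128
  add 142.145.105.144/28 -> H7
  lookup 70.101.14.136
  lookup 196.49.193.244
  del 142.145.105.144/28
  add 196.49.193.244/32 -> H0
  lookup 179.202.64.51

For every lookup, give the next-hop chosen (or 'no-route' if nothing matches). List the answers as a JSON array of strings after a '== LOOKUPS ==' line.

Process each operation:
  add 70.101.14.144/28 -> H0 at depth 28
  del 70.101.14.144/28 (clear depth 28)
  add 179.202.0.0/16 -> H0 at depth 16
  ? 179.202.0.0  path d0:-→d1:-→d2:-→d3:-→d4:-→d5:-→d6:-→d7:-→d8:-→d9:-→d10:-→d11:-→d12:-→d13:-→d14:-→d15:-→d16:H0  best=H0
  ? 179.202.15.17  path d0:-→d1:-→d2:-→d3:-→d4:-→d5:-→d6:-→d7:-→d8:-→d9:-→d10:-→d11:-→d12:-→d13:-→d14:-→d15:-→d16:H0  best=H0
  ? 179.202.26.47  path d0:-→d1:-→d2:-→d3:-→d4:-→d5:-→d6:-→d7:-→d8:-→d9:-→d10:-→d11:-→d12:-→d13:-→d14:-→d15:-→d16:H0  best=H0
  add 128.0.0.0/4 -> H5 at depth 4
  add 142.145.105.152/29 -> H0 at depth 29
  add 179.202.64.0/20 -> H1 at depth 20
  ? 179.202.0.24  path d0:-→d1:-→d2:-→d3:-→d4:-→d5:-→d6:-→d7:-→d8:-→d9:-→d10:-→d11:-→d12:-→d13:-→d14:-→d15:-→d16:H0→d17:-  best=H0
  add 70.101.14.0/24 -> H4 at depth 24
  add 70.100.0.0/15 -> H1 at depth 15
  ? 179.202.64.85  path d0:-→d1:-→d2:-→d3:-→d4:-→d5:-→d6:-→d7:-→d8:-→d9:-→d10:-→d11:-→d12:-→d13:-→d14:-→d15:-→d16:H0→d17:-→d18:-→d19:-→d20:H1  best=H1
  del 70.100.0.0/15 (clear depth 15)
  add 0.0.0.0/0 -> H7 at depth 0
  add 179.202.79.0/24 -> H5 at depth 24
  ? 179.202.7.224  path d0:H7→d1:-→d2:-→d3:-→d4:-→d5:-→d6:-→d7:-→d8:-→d9:-→d10:-→d11:-→d12:-→d13:-→d14:-→d15:-→d16:H0→d17:-  best=H0
  add 196.49.193.244/32 -> H4 at depth 32
  add 142.145.105.128/26 -> H4 at depth 26
  add 179.192.0.0/12 -> H4 at depth 12
  ? 179.202.0.8  path d0:H7→d1:-→d2:-→d3:-→d4:-→d5:-→d6:-→d7:-→d8:-→d9:-→d10:-→d11:-→d12:H4→d13:-→d14:-→d15:-→d16:H0→d17:-  best=H0
  add 196.49.192.0/20 -> H1 at depth 20
  add 179.202.64.0/19 -> H7 at depth 19
  add 70.101.14.128/27 -> H6 at depth 27
  ? 49.174.200.217  path d0:H7→d1:-  best=H7
  add 70.101.14.159/32 -> H2 at depth 32
  ? 202.125.149.251  path d0:H7→d1:-→d2:-→d3:-→d4:-  best=H7
  add 196.49.192.0/20 -> H3 at depth 20
  add 179.202.0.0/16 -> H7 at depth 16
  ? 142.145.105.128  path d0:H7→d1:-→d2:-→d3:-→d4:H5→d5:-→d6:-→d7:-→d8:-→d9:-→d10:-→d11:-→d12:-→d13:-→d14:-→d15:-→d16:-→d17:-→d18:-→d19:-→d20:-→d21:-→d22:-→d23:-→d24:-→d25:-→d26:H4→d27:-  best=H4
  add 142.145.105.144/28 -> H7 at depth 28
  ? 70.101.14.136  path d0:H7→d1:-→d2:-→d3:-→d4:-→d5:-→d6:-→d7:-→d8:-→d9:-→d10:-→d11:-→d12:-→d13:-→d14:-→d15:-→d16:-→d17:-→d18:-→d19:-→d20:-→d21:-→d22:-→d23:-→d24:H4→d25:-→d26:-→d27:H6  best=H6
  ? 196.49.193.244  path d0:H7→d1:-→d2:-→d3:-→d4:-→d5:-→d6:-→d7:-→d8:-→d9:-→d10:-→d11:-→d12:-→d13:-→d14:-→d15:-→d16:-→d17:-→d18:-→d19:-→d20:H3→d21:-→d22:-→d23:-→d24:-→d25:-→d26:-→d27:-→d28:-→d29:-→d30:-→d31:-→d32:H4  best=H4
  del 142.145.105.144/28 (clear depth 28)
  add 196.49.193.244/32 -> H0 at depth 32
  ? 179.202.64.51  path d0:H7→d1:-→d2:-→d3:-→d4:-→d5:-→d6:-→d7:-→d8:-→d9:-→d10:-→d11:-→d12:H4→d13:-→d14:-→d15:-→d16:H7→d17:-→d18:-→d19:H7→d20:H1  best=H1

== LOOKUPS ==
["H0","H0","H0","H0","H1","H0","H0","H7","H7","H4","H6","H4","H1"]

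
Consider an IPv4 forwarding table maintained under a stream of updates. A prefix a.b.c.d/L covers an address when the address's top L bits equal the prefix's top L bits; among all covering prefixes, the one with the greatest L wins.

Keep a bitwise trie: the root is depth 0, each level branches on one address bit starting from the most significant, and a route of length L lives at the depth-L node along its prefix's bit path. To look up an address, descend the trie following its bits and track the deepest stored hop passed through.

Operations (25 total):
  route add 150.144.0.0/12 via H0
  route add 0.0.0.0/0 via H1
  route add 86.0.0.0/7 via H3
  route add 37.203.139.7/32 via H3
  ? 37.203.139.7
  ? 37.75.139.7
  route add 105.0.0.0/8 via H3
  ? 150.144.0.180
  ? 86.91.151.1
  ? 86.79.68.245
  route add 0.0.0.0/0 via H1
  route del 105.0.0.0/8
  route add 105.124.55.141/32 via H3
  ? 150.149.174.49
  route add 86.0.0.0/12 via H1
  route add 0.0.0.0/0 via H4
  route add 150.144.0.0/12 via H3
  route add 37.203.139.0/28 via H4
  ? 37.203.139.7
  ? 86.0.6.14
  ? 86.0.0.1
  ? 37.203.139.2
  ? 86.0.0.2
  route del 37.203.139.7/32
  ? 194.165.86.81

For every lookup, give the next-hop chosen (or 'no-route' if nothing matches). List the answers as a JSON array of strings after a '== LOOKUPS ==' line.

Trace:
  add 150.144.0.0/12 -> H0 at depth 12
  add 0.0.0.0/0 -> H1 at depth 0
  add 86.0.0.0/7 -> H3 at depth 7
  add 37.203.139.7/32 -> H3 at depth 32
  Q 37.203.139.7: descend 00100101110010111000101100000111 ; hops seen [H1,H3] ; pick H3
  Q 37.75.139.7: descend 00100101 ; hops seen [H1] ; pick H1
  add 105.0.0.0/8 -> H3 at depth 8
  Q 150.144.0.180: descend 100101101001 ; hops seen [H1,H0] ; pick H0
  Q 86.91.151.1: descend 0101011 ; hops seen [H1,H3] ; pick H3
  Q 86.79.68.245: descend 0101011 ; hops seen [H1,H3] ; pick H3
  add 0.0.0.0/0 -> H1 at depth 0
  - 105.0.0.0/8 clear@8
  add 105.124.55.141/32 -> H3 at depth 32
  Q 150.149.174.49: descend 100101101001 ; hops seen [H1,H0] ; pick H0
  add 86.0.0.0/12 -> H1 at depth 12
  add 0.0.0.0/0 -> H4 at depth 0
  add 150.144.0.0/12 -> H3 at depth 12
  add 37.203.139.0/28 -> H4 at depth 28
  Q 37.203.139.7: descend 00100101110010111000101100000111 ; hops seen [H4,H4,H3] ; pick H3
  Q 86.0.6.14: descend 010101100000 ; hops seen [H4,H3,H1] ; pick H1
  Q 86.0.0.1: descend 010101100000 ; hops seen [H4,H3,H1] ; pick H1
  Q 37.203.139.2: descend 00100101110010111000101100000 ; hops seen [H4,H4] ; pick H4
  Q 86.0.0.2: descend 010101100000 ; hops seen [H4,H3,H1] ; pick H1
  - 37.203.139.7/32 clear@32
  Q 194.165.86.81: descend 1 ; hops seen [H4] ; pick H4

== LOOKUPS ==
["H3","H1","H0","H3","H3","H0","H3","H1","H1","H4","H1","H4"]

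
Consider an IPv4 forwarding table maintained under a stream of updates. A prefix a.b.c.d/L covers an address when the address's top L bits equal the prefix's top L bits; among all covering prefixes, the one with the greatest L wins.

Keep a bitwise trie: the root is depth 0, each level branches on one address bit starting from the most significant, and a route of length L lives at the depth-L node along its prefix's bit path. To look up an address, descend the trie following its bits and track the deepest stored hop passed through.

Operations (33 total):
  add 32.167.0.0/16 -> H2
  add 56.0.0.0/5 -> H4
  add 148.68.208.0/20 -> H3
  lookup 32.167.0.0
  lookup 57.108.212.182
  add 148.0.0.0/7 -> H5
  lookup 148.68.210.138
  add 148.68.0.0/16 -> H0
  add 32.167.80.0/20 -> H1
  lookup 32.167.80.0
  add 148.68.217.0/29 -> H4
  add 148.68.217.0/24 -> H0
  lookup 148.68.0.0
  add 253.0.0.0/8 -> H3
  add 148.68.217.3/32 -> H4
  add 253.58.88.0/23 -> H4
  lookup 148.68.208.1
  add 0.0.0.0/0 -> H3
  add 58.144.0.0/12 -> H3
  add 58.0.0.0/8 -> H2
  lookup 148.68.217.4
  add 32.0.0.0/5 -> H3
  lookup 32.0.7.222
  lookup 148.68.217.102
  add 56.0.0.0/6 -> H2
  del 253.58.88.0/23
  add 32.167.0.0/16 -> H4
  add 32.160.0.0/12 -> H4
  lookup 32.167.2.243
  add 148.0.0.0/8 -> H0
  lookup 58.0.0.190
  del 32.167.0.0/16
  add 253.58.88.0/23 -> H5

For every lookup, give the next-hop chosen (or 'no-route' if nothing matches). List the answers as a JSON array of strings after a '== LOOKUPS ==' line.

Process each operation:
  add 32.167.0.0/16 -> H2 at depth 16
  add 56.0.0.0/5 -> H4 at depth 5
  add 148.68.208.0/20 -> H3 at depth 20
  lookup 32.167.0.0: bits 0010000010100111 walk d0:-→d1:-→d2:-→d3:-→d4:-→d5:-→d6:-→d7:-→d8:-→d9:-→d10:-→d11:-→d12:-→d13:-→d14:-→d15:-→d16:H2 -> H2
  lookup 57.108.212.182: bits 00111 walk d0:-→d1:-→d2:-→d3:-→d4:-→d5:H4 -> H4
  add 148.0.0.0/7 -> H5 at depth 7
  lookup 148.68.210.138: bits 10010100010001001101 walk d0:-→d1:-→d2:-→d3:-→d4:-→d5:-→d6:-→d7:H5→d8:-→d9:-→d10:-→d11:-→d12:-→d13:-→d14:-→d15:-→d16:-→d17:-→d18:-→d19:-→d20:H3 -> H3
  add 148.68.0.0/16 -> H0 at depth 16
  add 32.167.80.0/20 -> H1 at depth 20
  lookup 32.167.80.0: bits 00100000101001110101 walk d0:-→d1:-→d2:-→d3:-→d4:-→d5:-→d6:-→d7:-→d8:-→d9:-→d10:-→d11:-→d12:-→d13:-→d14:-→d15:-→d16:H2→d17:-→d18:-→d19:-→d20:H1 -> H1
  add 148.68.217.0/29 -> H4 at depth 29
  add 148.68.217.0/24 -> H0 at depth 24
  lookup 148.68.0.0: bits 1001010001000100 walk d0:-→d1:-→d2:-→d3:-→d4:-→d5:-→d6:-→d7:H5→d8:-→d9:-→d10:-→d11:-→d12:-→d13:-→d14:-→d15:-→d16:H0 -> H0
  add 253.0.0.0/8 -> H3 at depth 8
  add 148.68.217.3/32 -> H4 at depth 32
  add 253.58.88.0/23 -> H4 at depth 23
  lookup 148.68.208.1: bits 10010100010001001101 walk d0:-→d1:-→d2:-→d3:-→d4:-→d5:-→d6:-→d7:H5→d8:-→d9:-→d10:-→d11:-→d12:-→d13:-→d14:-→d15:-→d16:H0→d17:-→d18:-→d19:-→d20:H3 -> H3
  add 0.0.0.0/0 -> H3 at depth 0
  add 58.144.0.0/12 -> H3 at depth 12
  add 58.0.0.0/8 -> H2 at depth 8
  lookup 148.68.217.4: bits 10010100010001001101100100000 walk d0:H3→d1:-→d2:-→d3:-→d4:-→d5:-→d6:-→d7:H5→d8:-→d9:-→d10:-→d11:-→d12:-→d13:-→d14:-→d15:-→d16:H0→d17:-→d18:-→d19:-→d20:H3→d21:-→d22:-→d23:-→d24:H0→d25:-→d26:-→d27:-→d28:-→d29:H4 -> H4
  add 32.0.0.0/5 -> H3 at depth 5
  lookup 32.0.7.222: bits 00100000 walk d0:H3→d1:-→d2:-→d3:-→d4:-→d5:H3→d6:-→d7:-→d8:- -> H3
  lookup 148.68.217.102: bits 1001010001000100110110010 walk d0:H3→d1:-→d2:-→d3:-→d4:-→d5:-→d6:-→d7:H5→d8:-→d9:-→d10:-→d11:-→d12:-→d13:-→d14:-→d15:-→d16:H0→d17:-→d18:-→d19:-→d20:H3→d21:-→d22:-→d23:-→d24:H0→d25:- -> H0
  add 56.0.0.0/6 -> H2 at depth 6
  - 253.58.88.0/23 clear@23
  add 32.167.0.0/16 -> H4 at depth 16
  add 32.160.0.0/12 -> H4 at depth 12
  lookup 32.167.2.243: bits 00100000101001110 walk d0:H3→d1:-→d2:-→d3:-→d4:-→d5:H3→d6:-→d7:-→d8:-→d9:-→d10:-→d11:-→d12:H4→d13:-→d14:-→d15:-→d16:H4→d17:- -> H4
  add 148.0.0.0/8 -> H0 at depth 8
  lookup 58.0.0.190: bits 00111010 walk d0:H3→d1:-→d2:-→d3:-→d4:-→d5:H4→d6:H2→d7:-→d8:H2 -> H2
  - 32.167.0.0/16 clear@16
  add 253.58.88.0/23 -> H5 at depth 23

== LOOKUPS ==
["H2","H4","H3","H1","H0","H3","H4","H3","H0","H4","H2"]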